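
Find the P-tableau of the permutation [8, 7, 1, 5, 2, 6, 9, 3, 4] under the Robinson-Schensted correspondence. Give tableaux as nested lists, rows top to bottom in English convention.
Insert 8: appended to row 1. P = [[8]].
Insert 7: 7 bumps 8 from row 1; 8 starts row 2. P = [[7], [8]].
Insert 1: 1 bumps 7 from row 1; 7 bumps 8 from row 2; 8 starts row 3. P = [[1], [7], [8]].
Insert 5: appended to row 1. P = [[1, 5], [7], [8]].
Insert 2: 2 bumps 5 from row 1; 5 bumps 7 from row 2; 7 bumps 8 from row 3; 8 starts row 4. P = [[1, 2], [5], [7], [8]].
Insert 6: appended to row 1. P = [[1, 2, 6], [5], [7], [8]].
Insert 9: appended to row 1. P = [[1, 2, 6, 9], [5], [7], [8]].
Insert 3: 3 bumps 6 from row 1; 6 appends to row 2. P = [[1, 2, 3, 9], [5, 6], [7], [8]].
Insert 4: 4 bumps 9 from row 1; 9 appends to row 2. P = [[1, 2, 3, 4], [5, 6, 9], [7], [8]].

So P = [[1, 2, 3, 4], [5, 6, 9], [7], [8]].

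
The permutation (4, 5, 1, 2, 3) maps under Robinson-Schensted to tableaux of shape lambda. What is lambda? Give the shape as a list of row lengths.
[3, 2]

Row-insert each entry into an empty tableau.

After inserting 4: P = [[4]].
After inserting 5: P = [[4, 5]].
After inserting 1: P = [[1, 5], [4]].
After inserting 2: P = [[1, 2], [4, 5]].
After inserting 3: P = [[1, 2, 3], [4, 5]].

The final insertion tableau P = [[1, 2, 3], [4, 5]] has shape [3, 2].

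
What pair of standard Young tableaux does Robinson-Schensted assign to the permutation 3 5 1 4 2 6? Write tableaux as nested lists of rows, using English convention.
Insert each entry of the permutation into P by Schensted row insertion, recording in Q the position of each new cell.

Insert 3: appended to row 1. P = [[3]], Q = [[1]].
Insert 5: appended to row 1. P = [[3, 5]], Q = [[1, 2]].
Insert 1: 1 bumps 3 from row 1; 3 starts row 2. P = [[1, 5], [3]], Q = [[1, 2], [3]].
Insert 4: 4 bumps 5 from row 1; 5 appends to row 2. P = [[1, 4], [3, 5]], Q = [[1, 2], [3, 4]].
Insert 2: 2 bumps 4 from row 1; 4 bumps 5 from row 2; 5 starts row 3. P = [[1, 2], [3, 4], [5]], Q = [[1, 2], [3, 4], [5]].
Insert 6: appended to row 1. P = [[1, 2, 6], [3, 4], [5]], Q = [[1, 2, 6], [3, 4], [5]].

So P = [[1, 2, 6], [3, 4], [5]], Q = [[1, 2, 6], [3, 4], [5]].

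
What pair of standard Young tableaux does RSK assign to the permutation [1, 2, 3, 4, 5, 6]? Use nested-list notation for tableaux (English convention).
Insert each entry of the permutation into P by Schensted row insertion, recording in Q the position of each new cell.

After inserting 1: P = [[1]].
After inserting 2: P = [[1, 2]].
After inserting 3: P = [[1, 2, 3]].
After inserting 4: P = [[1, 2, 3, 4]].
After inserting 5: P = [[1, 2, 3, 4, 5]].
After inserting 6: P = [[1, 2, 3, 4, 5, 6]].

So P = [[1, 2, 3, 4, 5, 6]], Q = [[1, 2, 3, 4, 5, 6]].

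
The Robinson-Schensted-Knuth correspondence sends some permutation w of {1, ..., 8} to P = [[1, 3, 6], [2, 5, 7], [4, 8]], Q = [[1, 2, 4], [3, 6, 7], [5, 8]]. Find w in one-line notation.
Reverse the RSK construction: for i from n down to 1, find the cell of Q containing i, remove the entry at that cell from P, and reverse-bump it up through P; the value ejected from row 1 is w(i).

Step i=8: Q has 8 at row 3, column 2; remove 8 from row 3 of P and reverse-bump: 8 enters row 2 and ejects 7; 7 enters row 1 and ejects 6. So w(8) = 6. P is now [[1, 3, 7], [2, 5, 8], [4]].
Step i=7: Q has 7 at row 2, column 3; remove 8 from row 2 of P and reverse-bump: 8 enters row 1 and ejects 7. So w(7) = 7. P is now [[1, 3, 8], [2, 5], [4]].
Step i=6: Q has 6 at row 2, column 2; remove 5 from row 2 of P and reverse-bump: 5 enters row 1 and ejects 3. So w(6) = 3. P is now [[1, 5, 8], [2], [4]].
Step i=5: Q has 5 at row 3, column 1; remove 4 from row 3 of P and reverse-bump: 4 enters row 2 and ejects 2; 2 enters row 1 and ejects 1. So w(5) = 1. P is now [[2, 5, 8], [4]].
Step i=4: Q has 4 at row 1, column 3; remove that cell from P, ejecting 8. So w(4) = 8. P is now [[2, 5], [4]].
Step i=3: Q has 3 at row 2, column 1; remove 4 from row 2 of P and reverse-bump: 4 enters row 1 and ejects 2. So w(3) = 2. P is now [[4, 5]].
Step i=2: Q has 2 at row 1, column 2; remove that cell from P, ejecting 5. So w(2) = 5. P is now [[4]].
Step i=1: Q has 1 at row 1, column 1; remove that cell from P, ejecting 4. So w(1) = 4. P is now [].

So w = 4 5 2 8 1 3 7 6.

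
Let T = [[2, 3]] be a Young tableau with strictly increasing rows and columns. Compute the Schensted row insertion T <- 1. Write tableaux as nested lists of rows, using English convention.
In row 1, 1 replaces 2 (the leftmost entry greater than 1); 2 is bumped to row 2. 2 starts a new row 2. The new tableau is [[1, 3], [2]].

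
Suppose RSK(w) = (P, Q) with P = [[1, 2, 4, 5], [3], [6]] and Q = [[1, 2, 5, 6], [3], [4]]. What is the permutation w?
Reverse the RSK construction: for i from n down to 1, find the cell of Q containing i, remove the entry at that cell from P, and reverse-bump it up through P; the value ejected from row 1 is w(i).

Step i=6: Q has 6 at row 1, column 4; remove that cell from P, ejecting 5. So w(6) = 5. P is now [[1, 2, 4], [3], [6]].
Step i=5: Q has 5 at row 1, column 3; remove that cell from P, ejecting 4. So w(5) = 4. P is now [[1, 2], [3], [6]].
Step i=4: Q has 4 at row 3, column 1; remove 6 from row 3 of P and reverse-bump: 6 enters row 2 and ejects 3; 3 enters row 1 and ejects 2. So w(4) = 2. P is now [[1, 3], [6]].
Step i=3: Q has 3 at row 2, column 1; remove 6 from row 2 of P and reverse-bump: 6 enters row 1 and ejects 3. So w(3) = 3. P is now [[1, 6]].
Step i=2: Q has 2 at row 1, column 2; remove that cell from P, ejecting 6. So w(2) = 6. P is now [[1]].
Step i=1: Q has 1 at row 1, column 1; remove that cell from P, ejecting 1. So w(1) = 1. P is now [].

So w = 1 6 3 2 4 5.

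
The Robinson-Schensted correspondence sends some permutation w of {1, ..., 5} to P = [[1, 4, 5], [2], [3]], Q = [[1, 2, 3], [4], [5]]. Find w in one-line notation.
Reverse the RSK construction: for i from n down to 1, find the cell of Q containing i, remove the entry at that cell from P, and reverse-bump it up through P; the value ejected from row 1 is w(i).

Step i=5: Q has 5 at row 3, column 1; remove 3 from row 3 of P and reverse-bump: 3 enters row 2 and ejects 2; 2 enters row 1 and ejects 1. So w(5) = 1. P is now [[2, 4, 5], [3]].
Step i=4: Q has 4 at row 2, column 1; remove 3 from row 2 of P and reverse-bump: 3 enters row 1 and ejects 2. So w(4) = 2. P is now [[3, 4, 5]].
Step i=3: Q has 3 at row 1, column 3; remove that cell from P, ejecting 5. So w(3) = 5. P is now [[3, 4]].
Step i=2: Q has 2 at row 1, column 2; remove that cell from P, ejecting 4. So w(2) = 4. P is now [[3]].
Step i=1: Q has 1 at row 1, column 1; remove that cell from P, ejecting 3. So w(1) = 3. P is now [].

So w = 3 4 5 2 1.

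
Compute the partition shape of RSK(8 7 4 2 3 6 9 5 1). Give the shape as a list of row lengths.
[4, 2, 1, 1, 1]

Row-insert each entry into an empty tableau.

After inserting 8: P = [[8]].
After inserting 7: P = [[7], [8]].
After inserting 4: P = [[4], [7], [8]].
After inserting 2: P = [[2], [4], [7], [8]].
After inserting 3: P = [[2, 3], [4], [7], [8]].
After inserting 6: P = [[2, 3, 6], [4], [7], [8]].
After inserting 9: P = [[2, 3, 6, 9], [4], [7], [8]].
After inserting 5: P = [[2, 3, 5, 9], [4, 6], [7], [8]].
After inserting 1: P = [[1, 3, 5, 9], [2, 6], [4], [7], [8]].

The final insertion tableau P = [[1, 3, 5, 9], [2, 6], [4], [7], [8]] has shape [4, 2, 1, 1, 1].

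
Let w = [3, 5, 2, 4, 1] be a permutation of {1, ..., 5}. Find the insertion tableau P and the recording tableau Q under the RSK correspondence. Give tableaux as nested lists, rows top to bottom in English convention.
P = [[1, 4], [2, 5], [3]], Q = [[1, 2], [3, 4], [5]]

Insert each entry of the permutation into P by Schensted row insertion, recording in Q the position of each new cell.

After inserting 3: P = [[3]].
After inserting 5: P = [[3, 5]].
After inserting 2: P = [[2, 5], [3]].
After inserting 4: P = [[2, 4], [3, 5]].
After inserting 1: P = [[1, 4], [2, 5], [3]].

So P = [[1, 4], [2, 5], [3]], Q = [[1, 2], [3, 4], [5]].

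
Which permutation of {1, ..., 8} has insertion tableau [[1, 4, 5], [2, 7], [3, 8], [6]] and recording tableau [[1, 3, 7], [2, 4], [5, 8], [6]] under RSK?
Reverse the RSK construction: for i from n down to 1, find the cell of Q containing i, remove the entry at that cell from P, and reverse-bump it up through P; the value ejected from row 1 is w(i).

Step i=8: Q has 8 at row 3, column 2; remove 8 from row 3 of P and reverse-bump: 8 enters row 2 and ejects 7; 7 enters row 1 and ejects 5. So w(8) = 5. P is now [[1, 4, 7], [2, 8], [3], [6]].
Step i=7: Q has 7 at row 1, column 3; remove that cell from P, ejecting 7. So w(7) = 7. P is now [[1, 4], [2, 8], [3], [6]].
Step i=6: Q has 6 at row 4, column 1; remove 6 from row 4 of P and reverse-bump: 6 enters row 3 and ejects 3; 3 enters row 2 and ejects 2; 2 enters row 1 and ejects 1. So w(6) = 1. P is now [[2, 4], [3, 8], [6]].
Step i=5: Q has 5 at row 3, column 1; remove 6 from row 3 of P and reverse-bump: 6 enters row 2 and ejects 3; 3 enters row 1 and ejects 2. So w(5) = 2. P is now [[3, 4], [6, 8]].
Step i=4: Q has 4 at row 2, column 2; remove 8 from row 2 of P and reverse-bump: 8 enters row 1 and ejects 4. So w(4) = 4. P is now [[3, 8], [6]].
Step i=3: Q has 3 at row 1, column 2; remove that cell from P, ejecting 8. So w(3) = 8. P is now [[3], [6]].
Step i=2: Q has 2 at row 2, column 1; remove 6 from row 2 of P and reverse-bump: 6 enters row 1 and ejects 3. So w(2) = 3. P is now [[6]].
Step i=1: Q has 1 at row 1, column 1; remove that cell from P, ejecting 6. So w(1) = 6. P is now [].

So w = 6 3 8 4 2 1 7 5.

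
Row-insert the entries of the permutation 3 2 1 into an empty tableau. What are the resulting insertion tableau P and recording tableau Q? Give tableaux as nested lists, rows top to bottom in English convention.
Insert each entry of the permutation into P by Schensted row insertion, recording in Q the position of each new cell.

Insert 3: appended to row 1. P = [[3]].
Insert 2: 2 bumps 3 from row 1; 3 starts row 2. P = [[2], [3]].
Insert 1: 1 bumps 2 from row 1; 2 bumps 3 from row 2; 3 starts row 3. P = [[1], [2], [3]].

So P = [[1], [2], [3]], Q = [[1], [2], [3]].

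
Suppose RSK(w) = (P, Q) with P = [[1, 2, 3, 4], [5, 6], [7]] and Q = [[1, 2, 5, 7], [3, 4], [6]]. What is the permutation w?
5 7 1 2 6 3 4

Reverse the RSK construction: for i from n down to 1, find the cell of Q containing i, remove the entry at that cell from P, and reverse-bump it up through P; the value ejected from row 1 is w(i).

Step i=7: Q has 7 at row 1, column 4; remove that cell from P, ejecting 4. So w(7) = 4. P is now [[1, 2, 3], [5, 6], [7]].
Step i=6: Q has 6 at row 3, column 1; remove 7 from row 3 of P and reverse-bump: 7 enters row 2 and ejects 6; 6 enters row 1 and ejects 3. So w(6) = 3. P is now [[1, 2, 6], [5, 7]].
Step i=5: Q has 5 at row 1, column 3; remove that cell from P, ejecting 6. So w(5) = 6. P is now [[1, 2], [5, 7]].
Step i=4: Q has 4 at row 2, column 2; remove 7 from row 2 of P and reverse-bump: 7 enters row 1 and ejects 2. So w(4) = 2. P is now [[1, 7], [5]].
Step i=3: Q has 3 at row 2, column 1; remove 5 from row 2 of P and reverse-bump: 5 enters row 1 and ejects 1. So w(3) = 1. P is now [[5, 7]].
Step i=2: Q has 2 at row 1, column 2; remove that cell from P, ejecting 7. So w(2) = 7. P is now [[5]].
Step i=1: Q has 1 at row 1, column 1; remove that cell from P, ejecting 5. So w(1) = 5. P is now [].

So w = 5 7 1 2 6 3 4.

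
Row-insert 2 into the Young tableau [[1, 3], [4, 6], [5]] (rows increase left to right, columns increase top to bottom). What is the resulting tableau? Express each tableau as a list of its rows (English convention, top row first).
[[1, 2], [3, 6], [4], [5]]

In row 1, 2 replaces 3 (the leftmost entry greater than 2); 3 is bumped to row 2. In row 2, 3 replaces 4 (the leftmost entry greater than 3); 4 is bumped to row 3. In row 3, 4 replaces 5 (the leftmost entry greater than 4); 5 is bumped to row 4. 5 starts a new row 4. The new tableau is [[1, 2], [3, 6], [4], [5]].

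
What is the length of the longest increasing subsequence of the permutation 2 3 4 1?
3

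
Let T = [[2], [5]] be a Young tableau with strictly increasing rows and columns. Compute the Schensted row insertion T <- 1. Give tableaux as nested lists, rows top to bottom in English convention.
In row 1, 1 replaces 2 (the leftmost entry greater than 1); 2 is bumped to row 2. In row 2, 2 replaces 5 (the leftmost entry greater than 2); 5 is bumped to row 3. 5 starts a new row 3. The new tableau is [[1], [2], [5]].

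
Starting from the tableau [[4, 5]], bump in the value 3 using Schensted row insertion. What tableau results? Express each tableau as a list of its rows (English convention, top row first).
[[3, 5], [4]]

In row 1, 3 replaces 4 (the leftmost entry greater than 3); 4 is bumped to row 2. 4 starts a new row 2. The new tableau is [[3, 5], [4]].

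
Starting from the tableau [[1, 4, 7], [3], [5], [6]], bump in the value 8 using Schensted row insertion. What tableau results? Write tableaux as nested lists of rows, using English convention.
8 is larger than every entry of row 1, so it is appended to row 1. The new tableau is [[1, 4, 7, 8], [3], [5], [6]].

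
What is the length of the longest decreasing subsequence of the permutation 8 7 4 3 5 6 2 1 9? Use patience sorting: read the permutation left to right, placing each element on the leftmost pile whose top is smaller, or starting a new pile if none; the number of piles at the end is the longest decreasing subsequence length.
6

8: new pile. tops = [8]
7: new pile. tops = [8, 7]
4: new pile. tops = [8, 7, 4]
3: new pile. tops = [8, 7, 4, 3]
5: onto pile 3 (replacing 4). tops = [8, 7, 5, 3]
6: onto pile 3 (replacing 5). tops = [8, 7, 6, 3]
2: new pile. tops = [8, 7, 6, 3, 2]
1: new pile. tops = [8, 7, 6, 3, 2, 1]
9: onto pile 1 (replacing 8). tops = [9, 7, 6, 3, 2, 1]

6 piles, so the longest decreasing subsequence has length 6.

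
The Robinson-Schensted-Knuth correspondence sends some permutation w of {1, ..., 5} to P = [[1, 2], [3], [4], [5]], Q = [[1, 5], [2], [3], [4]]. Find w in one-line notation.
Reverse the RSK construction: for i from n down to 1, find the cell of Q containing i, remove the entry at that cell from P, and reverse-bump it up through P; the value ejected from row 1 is w(i).

Step i=5: Q has 5 at row 1, column 2; remove that cell from P, ejecting 2. So w(5) = 2. P is now [[1], [3], [4], [5]].
Step i=4: Q has 4 at row 4, column 1; remove 5 from row 4 of P and reverse-bump: 5 enters row 3 and ejects 4; 4 enters row 2 and ejects 3; 3 enters row 1 and ejects 1. So w(4) = 1. P is now [[3], [4], [5]].
Step i=3: Q has 3 at row 3, column 1; remove 5 from row 3 of P and reverse-bump: 5 enters row 2 and ejects 4; 4 enters row 1 and ejects 3. So w(3) = 3. P is now [[4], [5]].
Step i=2: Q has 2 at row 2, column 1; remove 5 from row 2 of P and reverse-bump: 5 enters row 1 and ejects 4. So w(2) = 4. P is now [[5]].
Step i=1: Q has 1 at row 1, column 1; remove that cell from P, ejecting 5. So w(1) = 5. P is now [].

So w = 5 4 3 1 2.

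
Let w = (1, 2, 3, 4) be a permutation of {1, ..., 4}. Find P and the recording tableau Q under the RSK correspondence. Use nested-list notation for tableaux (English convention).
Insert each entry of the permutation into P by Schensted row insertion, recording in Q the position of each new cell.

Insert 1: appended to row 1. P = [[1]], Q = [[1]].
Insert 2: appended to row 1. P = [[1, 2]], Q = [[1, 2]].
Insert 3: appended to row 1. P = [[1, 2, 3]], Q = [[1, 2, 3]].
Insert 4: appended to row 1. P = [[1, 2, 3, 4]], Q = [[1, 2, 3, 4]].

So P = [[1, 2, 3, 4]], Q = [[1, 2, 3, 4]].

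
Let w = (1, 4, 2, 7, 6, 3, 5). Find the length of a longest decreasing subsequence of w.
3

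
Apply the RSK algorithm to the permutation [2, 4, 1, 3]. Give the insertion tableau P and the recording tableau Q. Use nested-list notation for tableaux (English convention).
Insert each entry of the permutation into P by Schensted row insertion, recording in Q the position of each new cell.

Insert 2: appended to row 1. P = [[2]], Q = [[1]].
Insert 4: appended to row 1. P = [[2, 4]], Q = [[1, 2]].
Insert 1: 1 bumps 2 from row 1; 2 starts row 2. P = [[1, 4], [2]], Q = [[1, 2], [3]].
Insert 3: 3 bumps 4 from row 1; 4 appends to row 2. P = [[1, 3], [2, 4]], Q = [[1, 2], [3, 4]].

So P = [[1, 3], [2, 4]], Q = [[1, 2], [3, 4]].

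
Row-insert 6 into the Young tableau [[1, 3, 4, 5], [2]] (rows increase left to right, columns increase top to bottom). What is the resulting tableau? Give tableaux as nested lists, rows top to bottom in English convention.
6 is larger than every entry of row 1, so it is appended to row 1. The new tableau is [[1, 3, 4, 5, 6], [2]].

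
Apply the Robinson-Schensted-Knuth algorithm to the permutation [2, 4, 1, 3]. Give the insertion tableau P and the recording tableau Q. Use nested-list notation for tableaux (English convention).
P = [[1, 3], [2, 4]], Q = [[1, 2], [3, 4]]

Insert each entry of the permutation into P by Schensted row insertion, recording in Q the position of each new cell.

Insert 2: appended to row 1. P = [[2]].
Insert 4: appended to row 1. P = [[2, 4]].
Insert 1: 1 bumps 2 from row 1; 2 starts row 2. P = [[1, 4], [2]].
Insert 3: 3 bumps 4 from row 1; 4 appends to row 2. P = [[1, 3], [2, 4]].

So P = [[1, 3], [2, 4]], Q = [[1, 2], [3, 4]].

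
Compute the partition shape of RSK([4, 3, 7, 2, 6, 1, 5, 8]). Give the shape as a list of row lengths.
[3, 2, 2, 1]

RSK row insertion gives P = [[1, 5, 8], [2, 6], [3, 7], [4]], which has shape [3, 2, 2, 1].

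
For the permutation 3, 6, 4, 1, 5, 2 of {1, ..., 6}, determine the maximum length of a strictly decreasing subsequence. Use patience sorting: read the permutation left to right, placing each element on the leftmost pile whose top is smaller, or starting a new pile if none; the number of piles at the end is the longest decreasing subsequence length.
3

3: new pile. tops = [3]
6: onto pile 1 (replacing 3). tops = [6]
4: new pile. tops = [6, 4]
1: new pile. tops = [6, 4, 1]
5: onto pile 2 (replacing 4). tops = [6, 5, 1]
2: onto pile 3 (replacing 1). tops = [6, 5, 2]

3 piles, so the longest decreasing subsequence has length 3.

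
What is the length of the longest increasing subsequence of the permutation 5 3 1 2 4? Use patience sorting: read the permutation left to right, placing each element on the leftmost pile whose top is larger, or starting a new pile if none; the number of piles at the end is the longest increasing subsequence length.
3

5: new pile. tops = [5]
3: onto pile 1 (replacing 5). tops = [3]
1: onto pile 1 (replacing 3). tops = [1]
2: new pile. tops = [1, 2]
4: new pile. tops = [1, 2, 4]

3 piles, so the longest increasing subsequence has length 3.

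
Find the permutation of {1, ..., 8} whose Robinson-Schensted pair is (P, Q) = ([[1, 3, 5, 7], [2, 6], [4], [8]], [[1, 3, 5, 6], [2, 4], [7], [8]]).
4 2 8 3 6 7 5 1

Reverse the RSK construction: for i from n down to 1, find the cell of Q containing i, remove the entry at that cell from P, and reverse-bump it up through P; the value ejected from row 1 is w(i).

Step i=8: Q has 8 at row 4, column 1; remove 8 from row 4 of P and reverse-bump: 8 enters row 3 and ejects 4; 4 enters row 2 and ejects 2; 2 enters row 1 and ejects 1. So w(8) = 1. P is now [[2, 3, 5, 7], [4, 6], [8]].
Step i=7: Q has 7 at row 3, column 1; remove 8 from row 3 of P and reverse-bump: 8 enters row 2 and ejects 6; 6 enters row 1 and ejects 5. So w(7) = 5. P is now [[2, 3, 6, 7], [4, 8]].
Step i=6: Q has 6 at row 1, column 4; remove that cell from P, ejecting 7. So w(6) = 7. P is now [[2, 3, 6], [4, 8]].
Step i=5: Q has 5 at row 1, column 3; remove that cell from P, ejecting 6. So w(5) = 6. P is now [[2, 3], [4, 8]].
Step i=4: Q has 4 at row 2, column 2; remove 8 from row 2 of P and reverse-bump: 8 enters row 1 and ejects 3. So w(4) = 3. P is now [[2, 8], [4]].
Step i=3: Q has 3 at row 1, column 2; remove that cell from P, ejecting 8. So w(3) = 8. P is now [[2], [4]].
Step i=2: Q has 2 at row 2, column 1; remove 4 from row 2 of P and reverse-bump: 4 enters row 1 and ejects 2. So w(2) = 2. P is now [[4]].
Step i=1: Q has 1 at row 1, column 1; remove that cell from P, ejecting 4. So w(1) = 4. P is now [].

So w = 4 2 8 3 6 7 5 1.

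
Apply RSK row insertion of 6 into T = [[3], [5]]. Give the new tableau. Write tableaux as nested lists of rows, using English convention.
6 is larger than every entry of row 1, so it is appended to row 1. The new tableau is [[3, 6], [5]].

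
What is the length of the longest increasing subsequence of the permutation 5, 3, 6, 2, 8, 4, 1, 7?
3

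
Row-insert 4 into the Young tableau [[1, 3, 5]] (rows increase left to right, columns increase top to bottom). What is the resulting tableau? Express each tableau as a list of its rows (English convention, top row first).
In row 1, 4 replaces 5 (the leftmost entry greater than 4); 5 is bumped to row 2. 5 starts a new row 2. The new tableau is [[1, 3, 4], [5]].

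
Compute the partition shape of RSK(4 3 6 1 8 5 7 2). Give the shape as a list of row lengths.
Row-insert each entry into an empty tableau.

After inserting 4: P = [[4]].
After inserting 3: P = [[3], [4]].
After inserting 6: P = [[3, 6], [4]].
After inserting 1: P = [[1, 6], [3], [4]].
After inserting 8: P = [[1, 6, 8], [3], [4]].
After inserting 5: P = [[1, 5, 8], [3, 6], [4]].
After inserting 7: P = [[1, 5, 7], [3, 6, 8], [4]].
After inserting 2: P = [[1, 2, 7], [3, 5, 8], [4, 6]].

The final insertion tableau P = [[1, 2, 7], [3, 5, 8], [4, 6]] has shape [3, 3, 2].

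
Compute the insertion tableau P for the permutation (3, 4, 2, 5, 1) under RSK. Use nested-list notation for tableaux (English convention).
P = [[1, 4, 5], [2], [3]]

Insert 3: appended to row 1. P = [[3]].
Insert 4: appended to row 1. P = [[3, 4]].
Insert 2: 2 bumps 3 from row 1; 3 starts row 2. P = [[2, 4], [3]].
Insert 5: appended to row 1. P = [[2, 4, 5], [3]].
Insert 1: 1 bumps 2 from row 1; 2 bumps 3 from row 2; 3 starts row 3. P = [[1, 4, 5], [2], [3]].

So P = [[1, 4, 5], [2], [3]].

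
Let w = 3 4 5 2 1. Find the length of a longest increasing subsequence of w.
3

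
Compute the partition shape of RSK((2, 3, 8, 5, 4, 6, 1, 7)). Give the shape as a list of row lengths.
[5, 1, 1, 1]

Row-insert each entry into an empty tableau.

After inserting 2: P = [[2]].
After inserting 3: P = [[2, 3]].
After inserting 8: P = [[2, 3, 8]].
After inserting 5: P = [[2, 3, 5], [8]].
After inserting 4: P = [[2, 3, 4], [5], [8]].
After inserting 6: P = [[2, 3, 4, 6], [5], [8]].
After inserting 1: P = [[1, 3, 4, 6], [2], [5], [8]].
After inserting 7: P = [[1, 3, 4, 6, 7], [2], [5], [8]].

The final insertion tableau P = [[1, 3, 4, 6, 7], [2], [5], [8]] has shape [5, 1, 1, 1].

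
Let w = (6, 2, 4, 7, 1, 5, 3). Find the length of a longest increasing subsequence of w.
3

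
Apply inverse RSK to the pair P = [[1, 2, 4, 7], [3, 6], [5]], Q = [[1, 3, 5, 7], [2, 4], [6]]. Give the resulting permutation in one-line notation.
Reverse the RSK construction: for i from n down to 1, find the cell of Q containing i, remove the entry at that cell from P, and reverse-bump it up through P; the value ejected from row 1 is w(i).

Step i=7: Q has 7 at row 1, column 4; remove that cell from P, ejecting 7. So w(7) = 7. P is now [[1, 2, 4], [3, 6], [5]].
Step i=6: Q has 6 at row 3, column 1; remove 5 from row 3 of P and reverse-bump: 5 enters row 2 and ejects 3; 3 enters row 1 and ejects 2. So w(6) = 2. P is now [[1, 3, 4], [5, 6]].
Step i=5: Q has 5 at row 1, column 3; remove that cell from P, ejecting 4. So w(5) = 4. P is now [[1, 3], [5, 6]].
Step i=4: Q has 4 at row 2, column 2; remove 6 from row 2 of P and reverse-bump: 6 enters row 1 and ejects 3. So w(4) = 3. P is now [[1, 6], [5]].
Step i=3: Q has 3 at row 1, column 2; remove that cell from P, ejecting 6. So w(3) = 6. P is now [[1], [5]].
Step i=2: Q has 2 at row 2, column 1; remove 5 from row 2 of P and reverse-bump: 5 enters row 1 and ejects 1. So w(2) = 1. P is now [[5]].
Step i=1: Q has 1 at row 1, column 1; remove that cell from P, ejecting 5. So w(1) = 5. P is now [].

So w = 5 1 6 3 4 2 7.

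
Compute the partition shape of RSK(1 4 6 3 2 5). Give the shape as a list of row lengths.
[3, 2, 1]

Row-insert each entry into an empty tableau.

After inserting 1: P = [[1]].
After inserting 4: P = [[1, 4]].
After inserting 6: P = [[1, 4, 6]].
After inserting 3: P = [[1, 3, 6], [4]].
After inserting 2: P = [[1, 2, 6], [3], [4]].
After inserting 5: P = [[1, 2, 5], [3, 6], [4]].

The final insertion tableau P = [[1, 2, 5], [3, 6], [4]] has shape [3, 2, 1].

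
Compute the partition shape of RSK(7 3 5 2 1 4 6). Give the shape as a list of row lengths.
RSK row insertion gives P = [[1, 4, 6], [2, 5], [3], [7]], which has shape [3, 2, 1, 1].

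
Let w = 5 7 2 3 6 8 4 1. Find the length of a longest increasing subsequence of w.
4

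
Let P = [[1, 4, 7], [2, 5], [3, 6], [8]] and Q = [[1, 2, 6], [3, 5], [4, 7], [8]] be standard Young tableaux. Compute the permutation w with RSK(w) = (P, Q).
3 8 2 1 6 7 5 4

Reverse the RSK construction: for i from n down to 1, find the cell of Q containing i, remove the entry at that cell from P, and reverse-bump it up through P; the value ejected from row 1 is w(i).

Step i=8: Q has 8 at row 4, column 1; remove 8 from row 4 of P and reverse-bump: 8 enters row 3 and ejects 6; 6 enters row 2 and ejects 5; 5 enters row 1 and ejects 4. So w(8) = 4. P is now [[1, 5, 7], [2, 6], [3, 8]].
Step i=7: Q has 7 at row 3, column 2; remove 8 from row 3 of P and reverse-bump: 8 enters row 2 and ejects 6; 6 enters row 1 and ejects 5. So w(7) = 5. P is now [[1, 6, 7], [2, 8], [3]].
Step i=6: Q has 6 at row 1, column 3; remove that cell from P, ejecting 7. So w(6) = 7. P is now [[1, 6], [2, 8], [3]].
Step i=5: Q has 5 at row 2, column 2; remove 8 from row 2 of P and reverse-bump: 8 enters row 1 and ejects 6. So w(5) = 6. P is now [[1, 8], [2], [3]].
Step i=4: Q has 4 at row 3, column 1; remove 3 from row 3 of P and reverse-bump: 3 enters row 2 and ejects 2; 2 enters row 1 and ejects 1. So w(4) = 1. P is now [[2, 8], [3]].
Step i=3: Q has 3 at row 2, column 1; remove 3 from row 2 of P and reverse-bump: 3 enters row 1 and ejects 2. So w(3) = 2. P is now [[3, 8]].
Step i=2: Q has 2 at row 1, column 2; remove that cell from P, ejecting 8. So w(2) = 8. P is now [[3]].
Step i=1: Q has 1 at row 1, column 1; remove that cell from P, ejecting 3. So w(1) = 3. P is now [].

So w = 3 8 2 1 6 7 5 4.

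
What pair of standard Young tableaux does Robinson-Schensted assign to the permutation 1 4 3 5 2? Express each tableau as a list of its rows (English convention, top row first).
P = [[1, 2, 5], [3], [4]], Q = [[1, 2, 4], [3], [5]]

Insert each entry of the permutation into P by Schensted row insertion, recording in Q the position of each new cell.

Insert 1: appended to row 1. P = [[1]].
Insert 4: appended to row 1. P = [[1, 4]].
Insert 3: 3 bumps 4 from row 1; 4 starts row 2. P = [[1, 3], [4]].
Insert 5: appended to row 1. P = [[1, 3, 5], [4]].
Insert 2: 2 bumps 3 from row 1; 3 bumps 4 from row 2; 4 starts row 3. P = [[1, 2, 5], [3], [4]].

So P = [[1, 2, 5], [3], [4]], Q = [[1, 2, 4], [3], [5]].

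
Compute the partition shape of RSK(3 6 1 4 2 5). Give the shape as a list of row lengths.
RSK row insertion gives P = [[1, 2, 5], [3, 4], [6]], which has shape [3, 2, 1].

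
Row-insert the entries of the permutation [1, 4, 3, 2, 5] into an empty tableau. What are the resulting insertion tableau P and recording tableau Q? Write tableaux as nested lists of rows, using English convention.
P = [[1, 2, 5], [3], [4]], Q = [[1, 2, 5], [3], [4]]

Insert each entry of the permutation into P by Schensted row insertion, recording in Q the position of each new cell.

After inserting 1: P = [[1]].
After inserting 4: P = [[1, 4]].
After inserting 3: P = [[1, 3], [4]].
After inserting 2: P = [[1, 2], [3], [4]].
After inserting 5: P = [[1, 2, 5], [3], [4]].

So P = [[1, 2, 5], [3], [4]], Q = [[1, 2, 5], [3], [4]].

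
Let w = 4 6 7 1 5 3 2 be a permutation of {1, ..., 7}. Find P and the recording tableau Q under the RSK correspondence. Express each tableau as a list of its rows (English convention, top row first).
Insert each entry of the permutation into P by Schensted row insertion, recording in Q the position of each new cell.

Insert 4: appended to row 1. P = [[4]], Q = [[1]].
Insert 6: appended to row 1. P = [[4, 6]], Q = [[1, 2]].
Insert 7: appended to row 1. P = [[4, 6, 7]], Q = [[1, 2, 3]].
Insert 1: 1 bumps 4 from row 1; 4 starts row 2. P = [[1, 6, 7], [4]], Q = [[1, 2, 3], [4]].
Insert 5: 5 bumps 6 from row 1; 6 appends to row 2. P = [[1, 5, 7], [4, 6]], Q = [[1, 2, 3], [4, 5]].
Insert 3: 3 bumps 5 from row 1; 5 bumps 6 from row 2; 6 starts row 3. P = [[1, 3, 7], [4, 5], [6]], Q = [[1, 2, 3], [4, 5], [6]].
Insert 2: 2 bumps 3 from row 1; 3 bumps 4 from row 2; 4 bumps 6 from row 3; 6 starts row 4. P = [[1, 2, 7], [3, 5], [4], [6]], Q = [[1, 2, 3], [4, 5], [6], [7]].

So P = [[1, 2, 7], [3, 5], [4], [6]], Q = [[1, 2, 3], [4, 5], [6], [7]].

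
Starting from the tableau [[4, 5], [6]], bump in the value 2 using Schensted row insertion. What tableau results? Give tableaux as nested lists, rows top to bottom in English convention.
In row 1, 2 replaces 4 (the leftmost entry greater than 2); 4 is bumped to row 2. In row 2, 4 replaces 6 (the leftmost entry greater than 4); 6 is bumped to row 3. 6 starts a new row 3. The new tableau is [[2, 5], [4], [6]].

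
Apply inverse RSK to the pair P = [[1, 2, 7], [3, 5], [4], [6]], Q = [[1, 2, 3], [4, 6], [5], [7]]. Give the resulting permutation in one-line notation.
Reverse the RSK construction: for i from n down to 1, find the cell of Q containing i, remove the entry at that cell from P, and reverse-bump it up through P; the value ejected from row 1 is w(i).

Step i=7: Q has 7 at row 4, column 1; remove 6 from row 4 of P and reverse-bump: 6 enters row 3 and ejects 4; 4 enters row 2 and ejects 3; 3 enters row 1 and ejects 2. So w(7) = 2. P is now [[1, 3, 7], [4, 5], [6]].
Step i=6: Q has 6 at row 2, column 2; remove 5 from row 2 of P and reverse-bump: 5 enters row 1 and ejects 3. So w(6) = 3. P is now [[1, 5, 7], [4], [6]].
Step i=5: Q has 5 at row 3, column 1; remove 6 from row 3 of P and reverse-bump: 6 enters row 2 and ejects 4; 4 enters row 1 and ejects 1. So w(5) = 1. P is now [[4, 5, 7], [6]].
Step i=4: Q has 4 at row 2, column 1; remove 6 from row 2 of P and reverse-bump: 6 enters row 1 and ejects 5. So w(4) = 5. P is now [[4, 6, 7]].
Step i=3: Q has 3 at row 1, column 3; remove that cell from P, ejecting 7. So w(3) = 7. P is now [[4, 6]].
Step i=2: Q has 2 at row 1, column 2; remove that cell from P, ejecting 6. So w(2) = 6. P is now [[4]].
Step i=1: Q has 1 at row 1, column 1; remove that cell from P, ejecting 4. So w(1) = 4. P is now [].

So w = 4 6 7 5 1 3 2.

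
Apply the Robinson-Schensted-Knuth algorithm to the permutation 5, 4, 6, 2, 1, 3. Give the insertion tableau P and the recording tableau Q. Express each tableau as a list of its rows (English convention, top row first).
P = [[1, 3], [2, 6], [4], [5]], Q = [[1, 3], [2, 6], [4], [5]]

Insert each entry of the permutation into P by Schensted row insertion, recording in Q the position of each new cell.

Insert 5: appended to row 1. P = [[5]].
Insert 4: 4 bumps 5 from row 1; 5 starts row 2. P = [[4], [5]].
Insert 6: appended to row 1. P = [[4, 6], [5]].
Insert 2: 2 bumps 4 from row 1; 4 bumps 5 from row 2; 5 starts row 3. P = [[2, 6], [4], [5]].
Insert 1: 1 bumps 2 from row 1; 2 bumps 4 from row 2; 4 bumps 5 from row 3; 5 starts row 4. P = [[1, 6], [2], [4], [5]].
Insert 3: 3 bumps 6 from row 1; 6 appends to row 2. P = [[1, 3], [2, 6], [4], [5]].

So P = [[1, 3], [2, 6], [4], [5]], Q = [[1, 3], [2, 6], [4], [5]].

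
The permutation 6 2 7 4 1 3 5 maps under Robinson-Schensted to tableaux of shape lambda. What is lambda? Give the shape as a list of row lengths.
[3, 2, 2]

Row-insert each entry into an empty tableau.

After inserting 6: P = [[6]].
After inserting 2: P = [[2], [6]].
After inserting 7: P = [[2, 7], [6]].
After inserting 4: P = [[2, 4], [6, 7]].
After inserting 1: P = [[1, 4], [2, 7], [6]].
After inserting 3: P = [[1, 3], [2, 4], [6, 7]].
After inserting 5: P = [[1, 3, 5], [2, 4], [6, 7]].

The final insertion tableau P = [[1, 3, 5], [2, 4], [6, 7]] has shape [3, 2, 2].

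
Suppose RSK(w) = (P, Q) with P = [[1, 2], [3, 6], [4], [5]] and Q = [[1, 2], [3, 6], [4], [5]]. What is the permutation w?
5 6 4 3 1 2

Reverse the RSK construction: for i from n down to 1, find the cell of Q containing i, remove the entry at that cell from P, and reverse-bump it up through P; the value ejected from row 1 is w(i).

Step i=6: Q has 6 at row 2, column 2; remove 6 from row 2 of P and reverse-bump: 6 enters row 1 and ejects 2. So w(6) = 2. P is now [[1, 6], [3], [4], [5]].
Step i=5: Q has 5 at row 4, column 1; remove 5 from row 4 of P and reverse-bump: 5 enters row 3 and ejects 4; 4 enters row 2 and ejects 3; 3 enters row 1 and ejects 1. So w(5) = 1. P is now [[3, 6], [4], [5]].
Step i=4: Q has 4 at row 3, column 1; remove 5 from row 3 of P and reverse-bump: 5 enters row 2 and ejects 4; 4 enters row 1 and ejects 3. So w(4) = 3. P is now [[4, 6], [5]].
Step i=3: Q has 3 at row 2, column 1; remove 5 from row 2 of P and reverse-bump: 5 enters row 1 and ejects 4. So w(3) = 4. P is now [[5, 6]].
Step i=2: Q has 2 at row 1, column 2; remove that cell from P, ejecting 6. So w(2) = 6. P is now [[5]].
Step i=1: Q has 1 at row 1, column 1; remove that cell from P, ejecting 5. So w(1) = 5. P is now [].

So w = 5 6 4 3 1 2.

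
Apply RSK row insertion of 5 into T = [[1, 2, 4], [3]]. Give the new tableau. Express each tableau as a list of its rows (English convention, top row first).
5 is larger than every entry of row 1, so it is appended to row 1. The new tableau is [[1, 2, 4, 5], [3]].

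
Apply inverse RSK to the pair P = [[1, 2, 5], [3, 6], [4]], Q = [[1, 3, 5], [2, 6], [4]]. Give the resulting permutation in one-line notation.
Reverse the RSK construction: for i from n down to 1, find the cell of Q containing i, remove the entry at that cell from P, and reverse-bump it up through P; the value ejected from row 1 is w(i).

Step i=6: Q has 6 at row 2, column 2; remove 6 from row 2 of P and reverse-bump: 6 enters row 1 and ejects 5. So w(6) = 5. P is now [[1, 2, 6], [3], [4]].
Step i=5: Q has 5 at row 1, column 3; remove that cell from P, ejecting 6. So w(5) = 6. P is now [[1, 2], [3], [4]].
Step i=4: Q has 4 at row 3, column 1; remove 4 from row 3 of P and reverse-bump: 4 enters row 2 and ejects 3; 3 enters row 1 and ejects 2. So w(4) = 2. P is now [[1, 3], [4]].
Step i=3: Q has 3 at row 1, column 2; remove that cell from P, ejecting 3. So w(3) = 3. P is now [[1], [4]].
Step i=2: Q has 2 at row 2, column 1; remove 4 from row 2 of P and reverse-bump: 4 enters row 1 and ejects 1. So w(2) = 1. P is now [[4]].
Step i=1: Q has 1 at row 1, column 1; remove that cell from P, ejecting 4. So w(1) = 4. P is now [].

So w = 4 1 3 2 6 5.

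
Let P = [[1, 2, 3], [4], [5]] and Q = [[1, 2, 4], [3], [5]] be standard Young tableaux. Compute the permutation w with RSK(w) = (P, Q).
1 5 2 4 3

Reverse the RSK construction: for i from n down to 1, find the cell of Q containing i, remove the entry at that cell from P, and reverse-bump it up through P; the value ejected from row 1 is w(i).

Step i=5: Q has 5 at row 3, column 1; remove 5 from row 3 of P and reverse-bump: 5 enters row 2 and ejects 4; 4 enters row 1 and ejects 3. So w(5) = 3. P is now [[1, 2, 4], [5]].
Step i=4: Q has 4 at row 1, column 3; remove that cell from P, ejecting 4. So w(4) = 4. P is now [[1, 2], [5]].
Step i=3: Q has 3 at row 2, column 1; remove 5 from row 2 of P and reverse-bump: 5 enters row 1 and ejects 2. So w(3) = 2. P is now [[1, 5]].
Step i=2: Q has 2 at row 1, column 2; remove that cell from P, ejecting 5. So w(2) = 5. P is now [[1]].
Step i=1: Q has 1 at row 1, column 1; remove that cell from P, ejecting 1. So w(1) = 1. P is now [].

So w = 1 5 2 4 3.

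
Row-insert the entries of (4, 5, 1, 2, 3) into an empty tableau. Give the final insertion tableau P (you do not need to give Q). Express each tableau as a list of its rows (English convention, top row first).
P = [[1, 2, 3], [4, 5]]

Insert 4: appended to row 1. P = [[4]].
Insert 5: appended to row 1. P = [[4, 5]].
Insert 1: 1 bumps 4 from row 1; 4 starts row 2. P = [[1, 5], [4]].
Insert 2: 2 bumps 5 from row 1; 5 appends to row 2. P = [[1, 2], [4, 5]].
Insert 3: appended to row 1. P = [[1, 2, 3], [4, 5]].

So P = [[1, 2, 3], [4, 5]].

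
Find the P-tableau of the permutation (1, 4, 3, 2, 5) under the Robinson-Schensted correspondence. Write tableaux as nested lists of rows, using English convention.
P = [[1, 2, 5], [3], [4]]

Insert 1: appended to row 1. P = [[1]].
Insert 4: appended to row 1. P = [[1, 4]].
Insert 3: 3 bumps 4 from row 1; 4 starts row 2. P = [[1, 3], [4]].
Insert 2: 2 bumps 3 from row 1; 3 bumps 4 from row 2; 4 starts row 3. P = [[1, 2], [3], [4]].
Insert 5: appended to row 1. P = [[1, 2, 5], [3], [4]].

So P = [[1, 2, 5], [3], [4]].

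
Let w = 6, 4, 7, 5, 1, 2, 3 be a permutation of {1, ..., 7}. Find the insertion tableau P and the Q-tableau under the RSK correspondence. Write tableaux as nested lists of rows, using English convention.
Insert each entry of the permutation into P by Schensted row insertion, recording in Q the position of each new cell.

Insert 6: appended to row 1. P = [[6]].
Insert 4: 4 bumps 6 from row 1; 6 starts row 2. P = [[4], [6]].
Insert 7: appended to row 1. P = [[4, 7], [6]].
Insert 5: 5 bumps 7 from row 1; 7 appends to row 2. P = [[4, 5], [6, 7]].
Insert 1: 1 bumps 4 from row 1; 4 bumps 6 from row 2; 6 starts row 3. P = [[1, 5], [4, 7], [6]].
Insert 2: 2 bumps 5 from row 1; 5 bumps 7 from row 2; 7 appends to row 3. P = [[1, 2], [4, 5], [6, 7]].
Insert 3: appended to row 1. P = [[1, 2, 3], [4, 5], [6, 7]].

So P = [[1, 2, 3], [4, 5], [6, 7]], Q = [[1, 3, 7], [2, 4], [5, 6]].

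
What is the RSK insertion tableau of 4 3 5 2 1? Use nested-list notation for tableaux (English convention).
P = [[1, 5], [2], [3], [4]]

Insert 4: appended to row 1. P = [[4]].
Insert 3: 3 bumps 4 from row 1; 4 starts row 2. P = [[3], [4]].
Insert 5: appended to row 1. P = [[3, 5], [4]].
Insert 2: 2 bumps 3 from row 1; 3 bumps 4 from row 2; 4 starts row 3. P = [[2, 5], [3], [4]].
Insert 1: 1 bumps 2 from row 1; 2 bumps 3 from row 2; 3 bumps 4 from row 3; 4 starts row 4. P = [[1, 5], [2], [3], [4]].

So P = [[1, 5], [2], [3], [4]].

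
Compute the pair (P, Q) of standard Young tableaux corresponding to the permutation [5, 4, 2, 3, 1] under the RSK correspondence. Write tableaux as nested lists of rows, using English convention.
Insert each entry of the permutation into P by Schensted row insertion, recording in Q the position of each new cell.

Insert 5: appended to row 1. P = [[5]], Q = [[1]].
Insert 4: 4 bumps 5 from row 1; 5 starts row 2. P = [[4], [5]], Q = [[1], [2]].
Insert 2: 2 bumps 4 from row 1; 4 bumps 5 from row 2; 5 starts row 3. P = [[2], [4], [5]], Q = [[1], [2], [3]].
Insert 3: appended to row 1. P = [[2, 3], [4], [5]], Q = [[1, 4], [2], [3]].
Insert 1: 1 bumps 2 from row 1; 2 bumps 4 from row 2; 4 bumps 5 from row 3; 5 starts row 4. P = [[1, 3], [2], [4], [5]], Q = [[1, 4], [2], [3], [5]].

So P = [[1, 3], [2], [4], [5]], Q = [[1, 4], [2], [3], [5]].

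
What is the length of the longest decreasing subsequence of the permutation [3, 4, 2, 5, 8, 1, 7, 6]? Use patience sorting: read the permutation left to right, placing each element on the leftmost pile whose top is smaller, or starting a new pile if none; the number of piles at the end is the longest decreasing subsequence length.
3: new pile. tops = [3]
4: onto pile 1 (replacing 3). tops = [4]
2: new pile. tops = [4, 2]
5: onto pile 1 (replacing 4). tops = [5, 2]
8: onto pile 1 (replacing 5). tops = [8, 2]
1: new pile. tops = [8, 2, 1]
7: onto pile 2 (replacing 2). tops = [8, 7, 1]
6: onto pile 3 (replacing 1). tops = [8, 7, 6]

3 piles, so the longest decreasing subsequence has length 3.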